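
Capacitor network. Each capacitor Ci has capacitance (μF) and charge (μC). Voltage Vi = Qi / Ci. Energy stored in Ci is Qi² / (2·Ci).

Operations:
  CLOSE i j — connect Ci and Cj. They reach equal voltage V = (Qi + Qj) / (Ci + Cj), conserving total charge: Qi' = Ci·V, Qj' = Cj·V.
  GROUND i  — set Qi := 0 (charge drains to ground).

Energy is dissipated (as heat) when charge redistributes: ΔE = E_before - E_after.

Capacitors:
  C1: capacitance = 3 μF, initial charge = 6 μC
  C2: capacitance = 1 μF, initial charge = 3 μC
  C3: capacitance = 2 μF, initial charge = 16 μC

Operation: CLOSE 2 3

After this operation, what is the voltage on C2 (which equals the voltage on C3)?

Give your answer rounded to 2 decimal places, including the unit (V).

Answer: 6.33 V

Derivation:
Initial: C1(3μF, Q=6μC, V=2.00V), C2(1μF, Q=3μC, V=3.00V), C3(2μF, Q=16μC, V=8.00V)
Op 1: CLOSE 2-3: Q_total=19.00, C_total=3.00, V=6.33; Q2=6.33, Q3=12.67; dissipated=8.333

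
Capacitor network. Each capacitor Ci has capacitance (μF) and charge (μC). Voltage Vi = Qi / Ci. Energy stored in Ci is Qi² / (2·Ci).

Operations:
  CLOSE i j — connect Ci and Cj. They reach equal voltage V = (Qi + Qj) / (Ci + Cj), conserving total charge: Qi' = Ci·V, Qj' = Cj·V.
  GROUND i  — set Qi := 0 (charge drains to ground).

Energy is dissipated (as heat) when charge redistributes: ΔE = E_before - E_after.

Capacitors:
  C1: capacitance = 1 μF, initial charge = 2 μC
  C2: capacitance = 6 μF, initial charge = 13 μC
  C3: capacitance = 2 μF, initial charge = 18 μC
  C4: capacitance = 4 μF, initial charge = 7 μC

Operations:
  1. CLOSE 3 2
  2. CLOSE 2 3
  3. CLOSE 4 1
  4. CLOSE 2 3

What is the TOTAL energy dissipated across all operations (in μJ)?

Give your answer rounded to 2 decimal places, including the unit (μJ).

Answer: 35.05 μJ

Derivation:
Initial: C1(1μF, Q=2μC, V=2.00V), C2(6μF, Q=13μC, V=2.17V), C3(2μF, Q=18μC, V=9.00V), C4(4μF, Q=7μC, V=1.75V)
Op 1: CLOSE 3-2: Q_total=31.00, C_total=8.00, V=3.88; Q3=7.75, Q2=23.25; dissipated=35.021
Op 2: CLOSE 2-3: Q_total=31.00, C_total=8.00, V=3.88; Q2=23.25, Q3=7.75; dissipated=0.000
Op 3: CLOSE 4-1: Q_total=9.00, C_total=5.00, V=1.80; Q4=7.20, Q1=1.80; dissipated=0.025
Op 4: CLOSE 2-3: Q_total=31.00, C_total=8.00, V=3.88; Q2=23.25, Q3=7.75; dissipated=0.000
Total dissipated: 35.046 μJ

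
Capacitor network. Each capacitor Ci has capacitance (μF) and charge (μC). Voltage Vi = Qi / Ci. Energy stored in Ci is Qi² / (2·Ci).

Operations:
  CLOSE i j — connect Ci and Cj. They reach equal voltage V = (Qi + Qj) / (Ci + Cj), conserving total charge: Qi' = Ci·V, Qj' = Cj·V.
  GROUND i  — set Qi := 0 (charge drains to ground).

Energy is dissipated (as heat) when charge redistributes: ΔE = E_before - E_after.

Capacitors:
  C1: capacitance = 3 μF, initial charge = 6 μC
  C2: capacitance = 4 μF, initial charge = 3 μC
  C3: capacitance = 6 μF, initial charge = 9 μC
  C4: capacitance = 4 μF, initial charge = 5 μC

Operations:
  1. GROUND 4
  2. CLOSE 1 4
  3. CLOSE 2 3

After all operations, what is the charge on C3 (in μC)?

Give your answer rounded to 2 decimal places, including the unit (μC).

Answer: 7.20 μC

Derivation:
Initial: C1(3μF, Q=6μC, V=2.00V), C2(4μF, Q=3μC, V=0.75V), C3(6μF, Q=9μC, V=1.50V), C4(4μF, Q=5μC, V=1.25V)
Op 1: GROUND 4: Q4=0; energy lost=3.125
Op 2: CLOSE 1-4: Q_total=6.00, C_total=7.00, V=0.86; Q1=2.57, Q4=3.43; dissipated=3.429
Op 3: CLOSE 2-3: Q_total=12.00, C_total=10.00, V=1.20; Q2=4.80, Q3=7.20; dissipated=0.675
Final charges: Q1=2.57, Q2=4.80, Q3=7.20, Q4=3.43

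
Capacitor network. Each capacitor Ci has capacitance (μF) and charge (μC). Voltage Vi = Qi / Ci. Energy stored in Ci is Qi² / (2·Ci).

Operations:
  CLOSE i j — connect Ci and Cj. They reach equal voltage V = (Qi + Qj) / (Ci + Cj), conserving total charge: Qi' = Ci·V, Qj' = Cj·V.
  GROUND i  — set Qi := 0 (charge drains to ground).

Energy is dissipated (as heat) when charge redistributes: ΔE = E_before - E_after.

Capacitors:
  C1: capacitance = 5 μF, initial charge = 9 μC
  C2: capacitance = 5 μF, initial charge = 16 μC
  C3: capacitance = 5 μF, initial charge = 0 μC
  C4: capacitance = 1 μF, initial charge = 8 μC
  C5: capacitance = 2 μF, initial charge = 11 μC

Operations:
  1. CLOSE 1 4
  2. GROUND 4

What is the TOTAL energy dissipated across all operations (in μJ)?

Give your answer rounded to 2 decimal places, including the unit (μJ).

Answer: 20.03 μJ

Derivation:
Initial: C1(5μF, Q=9μC, V=1.80V), C2(5μF, Q=16μC, V=3.20V), C3(5μF, Q=0μC, V=0.00V), C4(1μF, Q=8μC, V=8.00V), C5(2μF, Q=11μC, V=5.50V)
Op 1: CLOSE 1-4: Q_total=17.00, C_total=6.00, V=2.83; Q1=14.17, Q4=2.83; dissipated=16.017
Op 2: GROUND 4: Q4=0; energy lost=4.014
Total dissipated: 20.031 μJ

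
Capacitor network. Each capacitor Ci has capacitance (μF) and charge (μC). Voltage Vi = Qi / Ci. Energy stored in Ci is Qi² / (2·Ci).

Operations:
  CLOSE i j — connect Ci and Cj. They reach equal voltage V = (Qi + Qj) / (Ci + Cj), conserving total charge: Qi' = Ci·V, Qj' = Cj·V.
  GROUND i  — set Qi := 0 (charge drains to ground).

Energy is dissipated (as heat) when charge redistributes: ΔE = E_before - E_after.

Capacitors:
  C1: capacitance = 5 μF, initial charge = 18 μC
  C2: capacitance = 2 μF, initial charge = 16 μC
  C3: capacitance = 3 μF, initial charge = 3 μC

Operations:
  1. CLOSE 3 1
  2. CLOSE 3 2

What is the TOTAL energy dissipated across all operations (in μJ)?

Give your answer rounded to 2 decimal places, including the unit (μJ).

Answer: 23.67 μJ

Derivation:
Initial: C1(5μF, Q=18μC, V=3.60V), C2(2μF, Q=16μC, V=8.00V), C3(3μF, Q=3μC, V=1.00V)
Op 1: CLOSE 3-1: Q_total=21.00, C_total=8.00, V=2.62; Q3=7.88, Q1=13.12; dissipated=6.338
Op 2: CLOSE 3-2: Q_total=23.88, C_total=5.00, V=4.78; Q3=14.32, Q2=9.55; dissipated=17.334
Total dissipated: 23.672 μJ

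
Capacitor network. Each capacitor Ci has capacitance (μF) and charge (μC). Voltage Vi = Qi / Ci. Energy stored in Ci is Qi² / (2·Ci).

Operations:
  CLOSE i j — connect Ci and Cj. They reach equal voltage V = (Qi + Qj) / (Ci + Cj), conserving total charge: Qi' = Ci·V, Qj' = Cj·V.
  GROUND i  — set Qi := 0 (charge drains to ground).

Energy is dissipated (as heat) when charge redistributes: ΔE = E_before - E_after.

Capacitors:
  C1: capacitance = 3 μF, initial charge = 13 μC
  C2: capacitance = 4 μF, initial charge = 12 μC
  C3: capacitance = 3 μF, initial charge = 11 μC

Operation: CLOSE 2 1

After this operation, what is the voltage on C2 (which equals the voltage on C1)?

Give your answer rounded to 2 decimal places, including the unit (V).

Answer: 3.57 V

Derivation:
Initial: C1(3μF, Q=13μC, V=4.33V), C2(4μF, Q=12μC, V=3.00V), C3(3μF, Q=11μC, V=3.67V)
Op 1: CLOSE 2-1: Q_total=25.00, C_total=7.00, V=3.57; Q2=14.29, Q1=10.71; dissipated=1.524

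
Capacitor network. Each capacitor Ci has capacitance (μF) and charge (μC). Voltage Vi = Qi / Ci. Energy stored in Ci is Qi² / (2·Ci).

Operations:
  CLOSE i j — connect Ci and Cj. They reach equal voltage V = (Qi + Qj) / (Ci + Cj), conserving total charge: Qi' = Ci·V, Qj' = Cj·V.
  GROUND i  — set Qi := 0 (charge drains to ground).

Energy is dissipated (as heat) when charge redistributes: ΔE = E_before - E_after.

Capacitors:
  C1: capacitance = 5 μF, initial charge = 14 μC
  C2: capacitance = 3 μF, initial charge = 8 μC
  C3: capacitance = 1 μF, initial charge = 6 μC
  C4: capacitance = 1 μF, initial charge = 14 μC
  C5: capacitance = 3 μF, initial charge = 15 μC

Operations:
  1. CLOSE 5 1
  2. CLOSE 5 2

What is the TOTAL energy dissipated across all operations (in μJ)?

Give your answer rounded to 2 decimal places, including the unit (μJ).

Answer: 5.23 μJ

Derivation:
Initial: C1(5μF, Q=14μC, V=2.80V), C2(3μF, Q=8μC, V=2.67V), C3(1μF, Q=6μC, V=6.00V), C4(1μF, Q=14μC, V=14.00V), C5(3μF, Q=15μC, V=5.00V)
Op 1: CLOSE 5-1: Q_total=29.00, C_total=8.00, V=3.62; Q5=10.88, Q1=18.12; dissipated=4.537
Op 2: CLOSE 5-2: Q_total=18.88, C_total=6.00, V=3.15; Q5=9.44, Q2=9.44; dissipated=0.689
Total dissipated: 5.226 μJ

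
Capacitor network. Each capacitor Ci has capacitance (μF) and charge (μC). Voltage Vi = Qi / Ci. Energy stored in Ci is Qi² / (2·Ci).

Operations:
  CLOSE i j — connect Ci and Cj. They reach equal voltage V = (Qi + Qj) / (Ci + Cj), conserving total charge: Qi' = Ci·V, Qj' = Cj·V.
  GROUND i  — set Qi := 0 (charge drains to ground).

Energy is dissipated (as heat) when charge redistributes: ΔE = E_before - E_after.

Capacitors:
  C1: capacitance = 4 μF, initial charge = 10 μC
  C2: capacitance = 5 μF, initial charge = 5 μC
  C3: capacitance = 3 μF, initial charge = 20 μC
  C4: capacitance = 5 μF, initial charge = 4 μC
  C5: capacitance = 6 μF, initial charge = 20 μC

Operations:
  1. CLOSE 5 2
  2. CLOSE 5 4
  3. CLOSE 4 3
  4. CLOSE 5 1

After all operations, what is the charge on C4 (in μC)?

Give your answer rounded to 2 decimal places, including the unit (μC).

Answer: 17.51 μC

Derivation:
Initial: C1(4μF, Q=10μC, V=2.50V), C2(5μF, Q=5μC, V=1.00V), C3(3μF, Q=20μC, V=6.67V), C4(5μF, Q=4μC, V=0.80V), C5(6μF, Q=20μC, V=3.33V)
Op 1: CLOSE 5-2: Q_total=25.00, C_total=11.00, V=2.27; Q5=13.64, Q2=11.36; dissipated=7.424
Op 2: CLOSE 5-4: Q_total=17.64, C_total=11.00, V=1.60; Q5=9.62, Q4=8.02; dissipated=2.958
Op 3: CLOSE 4-3: Q_total=28.02, C_total=8.00, V=3.50; Q4=17.51, Q3=10.51; dissipated=24.035
Op 4: CLOSE 5-1: Q_total=19.62, C_total=10.00, V=1.96; Q5=11.77, Q1=7.85; dissipated=0.965
Final charges: Q1=7.85, Q2=11.36, Q3=10.51, Q4=17.51, Q5=11.77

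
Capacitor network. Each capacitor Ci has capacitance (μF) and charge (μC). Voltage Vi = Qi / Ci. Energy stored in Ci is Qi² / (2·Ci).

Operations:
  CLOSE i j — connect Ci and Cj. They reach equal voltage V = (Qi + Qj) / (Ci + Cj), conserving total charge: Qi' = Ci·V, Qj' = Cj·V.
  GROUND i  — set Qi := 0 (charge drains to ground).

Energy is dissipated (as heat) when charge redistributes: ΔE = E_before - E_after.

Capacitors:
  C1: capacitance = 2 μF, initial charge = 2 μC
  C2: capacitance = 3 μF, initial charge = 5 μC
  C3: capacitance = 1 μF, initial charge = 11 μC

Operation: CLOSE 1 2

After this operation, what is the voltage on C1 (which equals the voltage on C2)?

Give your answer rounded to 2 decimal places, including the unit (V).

Answer: 1.40 V

Derivation:
Initial: C1(2μF, Q=2μC, V=1.00V), C2(3μF, Q=5μC, V=1.67V), C3(1μF, Q=11μC, V=11.00V)
Op 1: CLOSE 1-2: Q_total=7.00, C_total=5.00, V=1.40; Q1=2.80, Q2=4.20; dissipated=0.267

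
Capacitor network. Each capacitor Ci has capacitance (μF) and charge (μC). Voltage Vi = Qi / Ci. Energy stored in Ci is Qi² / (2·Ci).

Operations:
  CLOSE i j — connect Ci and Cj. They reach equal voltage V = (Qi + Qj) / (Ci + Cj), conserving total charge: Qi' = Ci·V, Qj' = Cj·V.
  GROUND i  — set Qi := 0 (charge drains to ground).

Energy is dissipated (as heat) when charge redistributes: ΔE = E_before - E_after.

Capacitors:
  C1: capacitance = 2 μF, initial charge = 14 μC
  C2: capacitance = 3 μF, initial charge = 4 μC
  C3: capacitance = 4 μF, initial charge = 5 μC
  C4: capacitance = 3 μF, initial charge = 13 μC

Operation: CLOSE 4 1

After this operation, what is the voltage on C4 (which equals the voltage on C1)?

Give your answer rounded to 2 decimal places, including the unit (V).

Answer: 5.40 V

Derivation:
Initial: C1(2μF, Q=14μC, V=7.00V), C2(3μF, Q=4μC, V=1.33V), C3(4μF, Q=5μC, V=1.25V), C4(3μF, Q=13μC, V=4.33V)
Op 1: CLOSE 4-1: Q_total=27.00, C_total=5.00, V=5.40; Q4=16.20, Q1=10.80; dissipated=4.267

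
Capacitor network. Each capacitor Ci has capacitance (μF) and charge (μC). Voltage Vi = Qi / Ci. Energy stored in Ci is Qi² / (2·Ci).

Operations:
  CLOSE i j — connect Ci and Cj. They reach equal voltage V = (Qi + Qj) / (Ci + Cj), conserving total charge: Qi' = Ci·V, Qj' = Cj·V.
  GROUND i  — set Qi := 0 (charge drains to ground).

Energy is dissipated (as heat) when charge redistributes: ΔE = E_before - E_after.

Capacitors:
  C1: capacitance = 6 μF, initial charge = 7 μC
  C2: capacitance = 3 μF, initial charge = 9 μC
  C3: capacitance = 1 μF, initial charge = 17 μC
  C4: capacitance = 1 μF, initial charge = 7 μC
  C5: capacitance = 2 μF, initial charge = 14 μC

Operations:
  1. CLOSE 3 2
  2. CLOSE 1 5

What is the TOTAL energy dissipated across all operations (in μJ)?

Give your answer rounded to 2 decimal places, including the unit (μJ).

Answer: 99.02 μJ

Derivation:
Initial: C1(6μF, Q=7μC, V=1.17V), C2(3μF, Q=9μC, V=3.00V), C3(1μF, Q=17μC, V=17.00V), C4(1μF, Q=7μC, V=7.00V), C5(2μF, Q=14μC, V=7.00V)
Op 1: CLOSE 3-2: Q_total=26.00, C_total=4.00, V=6.50; Q3=6.50, Q2=19.50; dissipated=73.500
Op 2: CLOSE 1-5: Q_total=21.00, C_total=8.00, V=2.62; Q1=15.75, Q5=5.25; dissipated=25.521
Total dissipated: 99.021 μJ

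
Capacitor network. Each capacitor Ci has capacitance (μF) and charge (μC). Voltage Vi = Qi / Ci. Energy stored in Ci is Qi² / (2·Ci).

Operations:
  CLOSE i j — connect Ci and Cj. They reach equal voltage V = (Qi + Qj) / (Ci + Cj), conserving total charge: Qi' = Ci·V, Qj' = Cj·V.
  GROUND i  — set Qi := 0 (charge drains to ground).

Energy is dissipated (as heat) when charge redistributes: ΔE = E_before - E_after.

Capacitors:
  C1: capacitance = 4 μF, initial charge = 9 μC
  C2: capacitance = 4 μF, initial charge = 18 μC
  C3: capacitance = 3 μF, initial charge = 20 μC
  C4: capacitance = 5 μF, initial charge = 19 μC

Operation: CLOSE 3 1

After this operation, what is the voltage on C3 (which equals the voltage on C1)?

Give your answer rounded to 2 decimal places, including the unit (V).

Answer: 4.14 V

Derivation:
Initial: C1(4μF, Q=9μC, V=2.25V), C2(4μF, Q=18μC, V=4.50V), C3(3μF, Q=20μC, V=6.67V), C4(5μF, Q=19μC, V=3.80V)
Op 1: CLOSE 3-1: Q_total=29.00, C_total=7.00, V=4.14; Q3=12.43, Q1=16.57; dissipated=16.720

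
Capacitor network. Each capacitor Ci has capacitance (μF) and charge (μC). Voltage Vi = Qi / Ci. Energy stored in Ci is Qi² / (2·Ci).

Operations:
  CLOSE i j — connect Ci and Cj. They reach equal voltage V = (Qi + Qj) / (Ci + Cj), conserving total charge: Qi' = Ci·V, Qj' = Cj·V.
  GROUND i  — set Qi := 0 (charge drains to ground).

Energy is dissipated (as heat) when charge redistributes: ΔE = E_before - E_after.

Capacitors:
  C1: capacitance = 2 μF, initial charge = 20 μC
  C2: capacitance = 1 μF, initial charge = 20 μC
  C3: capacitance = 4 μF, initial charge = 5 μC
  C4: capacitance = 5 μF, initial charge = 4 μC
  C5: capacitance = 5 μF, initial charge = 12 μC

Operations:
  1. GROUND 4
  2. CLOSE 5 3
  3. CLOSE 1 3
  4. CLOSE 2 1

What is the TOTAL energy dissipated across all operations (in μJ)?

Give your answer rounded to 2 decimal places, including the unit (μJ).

Answer: 126.06 μJ

Derivation:
Initial: C1(2μF, Q=20μC, V=10.00V), C2(1μF, Q=20μC, V=20.00V), C3(4μF, Q=5μC, V=1.25V), C4(5μF, Q=4μC, V=0.80V), C5(5μF, Q=12μC, V=2.40V)
Op 1: GROUND 4: Q4=0; energy lost=1.600
Op 2: CLOSE 5-3: Q_total=17.00, C_total=9.00, V=1.89; Q5=9.44, Q3=7.56; dissipated=1.469
Op 3: CLOSE 1-3: Q_total=27.56, C_total=6.00, V=4.59; Q1=9.19, Q3=18.37; dissipated=43.860
Op 4: CLOSE 2-1: Q_total=29.19, C_total=3.00, V=9.73; Q2=9.73, Q1=19.46; dissipated=79.129
Total dissipated: 126.059 μJ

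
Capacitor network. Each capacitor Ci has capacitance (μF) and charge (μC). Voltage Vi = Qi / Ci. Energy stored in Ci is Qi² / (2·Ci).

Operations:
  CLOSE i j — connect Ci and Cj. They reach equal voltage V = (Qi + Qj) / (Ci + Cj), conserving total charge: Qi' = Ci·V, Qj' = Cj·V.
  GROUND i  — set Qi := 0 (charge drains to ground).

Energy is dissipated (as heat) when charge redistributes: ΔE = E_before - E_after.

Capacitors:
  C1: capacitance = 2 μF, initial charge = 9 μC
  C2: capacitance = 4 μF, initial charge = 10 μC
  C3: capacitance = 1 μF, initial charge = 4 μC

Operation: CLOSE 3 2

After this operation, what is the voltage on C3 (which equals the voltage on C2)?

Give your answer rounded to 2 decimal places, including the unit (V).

Initial: C1(2μF, Q=9μC, V=4.50V), C2(4μF, Q=10μC, V=2.50V), C3(1μF, Q=4μC, V=4.00V)
Op 1: CLOSE 3-2: Q_total=14.00, C_total=5.00, V=2.80; Q3=2.80, Q2=11.20; dissipated=0.900

Answer: 2.80 V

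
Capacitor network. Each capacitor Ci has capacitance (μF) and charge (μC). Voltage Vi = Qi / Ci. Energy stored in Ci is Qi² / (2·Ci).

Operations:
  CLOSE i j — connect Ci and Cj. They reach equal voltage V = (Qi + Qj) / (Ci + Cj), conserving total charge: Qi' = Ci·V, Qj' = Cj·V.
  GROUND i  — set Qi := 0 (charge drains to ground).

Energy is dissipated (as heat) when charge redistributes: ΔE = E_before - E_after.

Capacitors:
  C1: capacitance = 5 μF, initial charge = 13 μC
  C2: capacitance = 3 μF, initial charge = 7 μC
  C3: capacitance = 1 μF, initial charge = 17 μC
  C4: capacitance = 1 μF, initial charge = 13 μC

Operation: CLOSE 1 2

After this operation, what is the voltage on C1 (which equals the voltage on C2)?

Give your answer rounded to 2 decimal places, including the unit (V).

Initial: C1(5μF, Q=13μC, V=2.60V), C2(3μF, Q=7μC, V=2.33V), C3(1μF, Q=17μC, V=17.00V), C4(1μF, Q=13μC, V=13.00V)
Op 1: CLOSE 1-2: Q_total=20.00, C_total=8.00, V=2.50; Q1=12.50, Q2=7.50; dissipated=0.067

Answer: 2.50 V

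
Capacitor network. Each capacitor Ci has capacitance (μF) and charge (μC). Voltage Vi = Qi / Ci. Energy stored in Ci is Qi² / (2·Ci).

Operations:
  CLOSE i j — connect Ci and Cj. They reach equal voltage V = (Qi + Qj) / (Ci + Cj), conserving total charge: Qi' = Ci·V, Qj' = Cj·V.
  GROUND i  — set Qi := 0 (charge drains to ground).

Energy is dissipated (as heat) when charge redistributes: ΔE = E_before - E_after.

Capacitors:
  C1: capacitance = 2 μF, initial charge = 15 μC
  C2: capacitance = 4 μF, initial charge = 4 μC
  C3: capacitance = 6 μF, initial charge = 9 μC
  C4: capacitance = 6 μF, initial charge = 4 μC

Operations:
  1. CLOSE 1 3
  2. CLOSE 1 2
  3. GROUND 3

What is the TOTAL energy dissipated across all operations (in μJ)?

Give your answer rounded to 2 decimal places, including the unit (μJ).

Answer: 56.67 μJ

Derivation:
Initial: C1(2μF, Q=15μC, V=7.50V), C2(4μF, Q=4μC, V=1.00V), C3(6μF, Q=9μC, V=1.50V), C4(6μF, Q=4μC, V=0.67V)
Op 1: CLOSE 1-3: Q_total=24.00, C_total=8.00, V=3.00; Q1=6.00, Q3=18.00; dissipated=27.000
Op 2: CLOSE 1-2: Q_total=10.00, C_total=6.00, V=1.67; Q1=3.33, Q2=6.67; dissipated=2.667
Op 3: GROUND 3: Q3=0; energy lost=27.000
Total dissipated: 56.667 μJ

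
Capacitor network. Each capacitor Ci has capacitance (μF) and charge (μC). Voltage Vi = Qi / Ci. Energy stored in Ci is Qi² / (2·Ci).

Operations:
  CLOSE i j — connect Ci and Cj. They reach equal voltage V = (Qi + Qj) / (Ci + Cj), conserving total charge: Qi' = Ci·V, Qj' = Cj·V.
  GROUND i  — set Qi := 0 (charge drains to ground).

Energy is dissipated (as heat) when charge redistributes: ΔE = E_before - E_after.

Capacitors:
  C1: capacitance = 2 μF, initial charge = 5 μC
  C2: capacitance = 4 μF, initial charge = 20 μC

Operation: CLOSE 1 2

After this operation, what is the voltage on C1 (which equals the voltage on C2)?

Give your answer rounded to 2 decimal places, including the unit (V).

Answer: 4.17 V

Derivation:
Initial: C1(2μF, Q=5μC, V=2.50V), C2(4μF, Q=20μC, V=5.00V)
Op 1: CLOSE 1-2: Q_total=25.00, C_total=6.00, V=4.17; Q1=8.33, Q2=16.67; dissipated=4.167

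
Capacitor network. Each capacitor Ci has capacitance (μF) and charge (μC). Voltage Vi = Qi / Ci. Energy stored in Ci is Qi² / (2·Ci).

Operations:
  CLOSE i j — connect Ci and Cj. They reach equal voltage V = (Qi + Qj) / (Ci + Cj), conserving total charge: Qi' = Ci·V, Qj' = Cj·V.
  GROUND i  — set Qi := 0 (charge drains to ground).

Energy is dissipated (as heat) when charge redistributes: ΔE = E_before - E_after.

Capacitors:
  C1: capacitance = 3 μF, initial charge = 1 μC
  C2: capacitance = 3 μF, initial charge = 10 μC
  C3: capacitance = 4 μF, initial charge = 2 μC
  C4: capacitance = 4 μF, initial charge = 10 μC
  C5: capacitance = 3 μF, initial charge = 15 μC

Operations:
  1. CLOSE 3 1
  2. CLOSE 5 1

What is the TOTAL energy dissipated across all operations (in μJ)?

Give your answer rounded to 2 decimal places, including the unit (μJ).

Initial: C1(3μF, Q=1μC, V=0.33V), C2(3μF, Q=10μC, V=3.33V), C3(4μF, Q=2μC, V=0.50V), C4(4μF, Q=10μC, V=2.50V), C5(3μF, Q=15μC, V=5.00V)
Op 1: CLOSE 3-1: Q_total=3.00, C_total=7.00, V=0.43; Q3=1.71, Q1=1.29; dissipated=0.024
Op 2: CLOSE 5-1: Q_total=16.29, C_total=6.00, V=2.71; Q5=8.14, Q1=8.14; dissipated=15.673
Total dissipated: 15.697 μJ

Answer: 15.70 μJ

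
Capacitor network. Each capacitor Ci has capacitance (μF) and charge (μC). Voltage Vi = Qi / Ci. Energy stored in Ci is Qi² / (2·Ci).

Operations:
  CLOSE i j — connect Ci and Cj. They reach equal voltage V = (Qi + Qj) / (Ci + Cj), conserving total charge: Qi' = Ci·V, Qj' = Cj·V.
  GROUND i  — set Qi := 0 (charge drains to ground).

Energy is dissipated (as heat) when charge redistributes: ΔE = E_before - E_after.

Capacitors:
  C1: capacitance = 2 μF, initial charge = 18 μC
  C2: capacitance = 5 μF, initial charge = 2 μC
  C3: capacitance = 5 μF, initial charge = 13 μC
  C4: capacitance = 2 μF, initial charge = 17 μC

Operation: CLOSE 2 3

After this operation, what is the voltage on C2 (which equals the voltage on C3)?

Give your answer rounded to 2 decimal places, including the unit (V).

Initial: C1(2μF, Q=18μC, V=9.00V), C2(5μF, Q=2μC, V=0.40V), C3(5μF, Q=13μC, V=2.60V), C4(2μF, Q=17μC, V=8.50V)
Op 1: CLOSE 2-3: Q_total=15.00, C_total=10.00, V=1.50; Q2=7.50, Q3=7.50; dissipated=6.050

Answer: 1.50 V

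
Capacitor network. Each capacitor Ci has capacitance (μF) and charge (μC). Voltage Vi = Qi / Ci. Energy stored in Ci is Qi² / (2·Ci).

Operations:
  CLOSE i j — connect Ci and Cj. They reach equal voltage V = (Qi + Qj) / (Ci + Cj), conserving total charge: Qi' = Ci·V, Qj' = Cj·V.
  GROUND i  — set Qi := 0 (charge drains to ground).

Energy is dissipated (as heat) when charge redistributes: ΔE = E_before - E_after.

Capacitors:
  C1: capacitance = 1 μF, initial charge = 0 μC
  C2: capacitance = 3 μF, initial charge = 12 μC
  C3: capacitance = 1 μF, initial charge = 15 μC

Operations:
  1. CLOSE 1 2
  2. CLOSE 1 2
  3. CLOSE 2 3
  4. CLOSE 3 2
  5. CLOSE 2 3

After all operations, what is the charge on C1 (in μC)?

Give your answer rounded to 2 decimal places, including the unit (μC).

Initial: C1(1μF, Q=0μC, V=0.00V), C2(3μF, Q=12μC, V=4.00V), C3(1μF, Q=15μC, V=15.00V)
Op 1: CLOSE 1-2: Q_total=12.00, C_total=4.00, V=3.00; Q1=3.00, Q2=9.00; dissipated=6.000
Op 2: CLOSE 1-2: Q_total=12.00, C_total=4.00, V=3.00; Q1=3.00, Q2=9.00; dissipated=0.000
Op 3: CLOSE 2-3: Q_total=24.00, C_total=4.00, V=6.00; Q2=18.00, Q3=6.00; dissipated=54.000
Op 4: CLOSE 3-2: Q_total=24.00, C_total=4.00, V=6.00; Q3=6.00, Q2=18.00; dissipated=0.000
Op 5: CLOSE 2-3: Q_total=24.00, C_total=4.00, V=6.00; Q2=18.00, Q3=6.00; dissipated=0.000
Final charges: Q1=3.00, Q2=18.00, Q3=6.00

Answer: 3.00 μC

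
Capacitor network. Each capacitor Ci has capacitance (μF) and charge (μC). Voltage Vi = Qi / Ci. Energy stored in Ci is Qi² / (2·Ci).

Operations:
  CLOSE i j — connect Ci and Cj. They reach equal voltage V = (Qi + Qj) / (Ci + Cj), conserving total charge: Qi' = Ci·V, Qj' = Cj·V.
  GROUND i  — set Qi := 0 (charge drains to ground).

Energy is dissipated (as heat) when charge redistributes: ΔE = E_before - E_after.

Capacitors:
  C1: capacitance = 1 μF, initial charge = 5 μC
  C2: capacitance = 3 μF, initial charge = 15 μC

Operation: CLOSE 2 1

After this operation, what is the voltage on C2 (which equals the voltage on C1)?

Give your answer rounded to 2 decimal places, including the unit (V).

Initial: C1(1μF, Q=5μC, V=5.00V), C2(3μF, Q=15μC, V=5.00V)
Op 1: CLOSE 2-1: Q_total=20.00, C_total=4.00, V=5.00; Q2=15.00, Q1=5.00; dissipated=0.000

Answer: 5.00 V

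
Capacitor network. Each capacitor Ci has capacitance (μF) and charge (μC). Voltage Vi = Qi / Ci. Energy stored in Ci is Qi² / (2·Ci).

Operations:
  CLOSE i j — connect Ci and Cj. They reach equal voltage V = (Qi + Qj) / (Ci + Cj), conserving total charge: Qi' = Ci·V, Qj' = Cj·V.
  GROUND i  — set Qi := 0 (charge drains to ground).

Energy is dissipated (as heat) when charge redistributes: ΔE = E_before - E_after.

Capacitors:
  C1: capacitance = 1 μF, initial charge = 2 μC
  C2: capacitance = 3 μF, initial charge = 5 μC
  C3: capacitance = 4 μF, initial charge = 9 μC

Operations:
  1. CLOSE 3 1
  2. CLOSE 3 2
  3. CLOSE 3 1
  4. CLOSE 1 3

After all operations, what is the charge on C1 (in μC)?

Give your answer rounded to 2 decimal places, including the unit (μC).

Answer: 2.02 μC

Derivation:
Initial: C1(1μF, Q=2μC, V=2.00V), C2(3μF, Q=5μC, V=1.67V), C3(4μF, Q=9μC, V=2.25V)
Op 1: CLOSE 3-1: Q_total=11.00, C_total=5.00, V=2.20; Q3=8.80, Q1=2.20; dissipated=0.025
Op 2: CLOSE 3-2: Q_total=13.80, C_total=7.00, V=1.97; Q3=7.89, Q2=5.91; dissipated=0.244
Op 3: CLOSE 3-1: Q_total=10.09, C_total=5.00, V=2.02; Q3=8.07, Q1=2.02; dissipated=0.021
Op 4: CLOSE 1-3: Q_total=10.09, C_total=5.00, V=2.02; Q1=2.02, Q3=8.07; dissipated=0.000
Final charges: Q1=2.02, Q2=5.91, Q3=8.07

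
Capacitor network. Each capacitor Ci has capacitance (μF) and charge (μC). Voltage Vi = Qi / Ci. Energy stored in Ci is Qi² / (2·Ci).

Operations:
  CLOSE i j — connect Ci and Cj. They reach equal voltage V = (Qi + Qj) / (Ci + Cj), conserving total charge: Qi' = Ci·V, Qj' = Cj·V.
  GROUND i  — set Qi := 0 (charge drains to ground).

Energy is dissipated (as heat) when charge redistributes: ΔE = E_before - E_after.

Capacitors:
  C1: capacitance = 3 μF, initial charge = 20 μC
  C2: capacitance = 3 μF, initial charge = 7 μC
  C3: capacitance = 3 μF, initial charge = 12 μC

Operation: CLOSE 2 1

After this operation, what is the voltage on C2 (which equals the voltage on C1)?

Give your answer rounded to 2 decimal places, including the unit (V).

Initial: C1(3μF, Q=20μC, V=6.67V), C2(3μF, Q=7μC, V=2.33V), C3(3μF, Q=12μC, V=4.00V)
Op 1: CLOSE 2-1: Q_total=27.00, C_total=6.00, V=4.50; Q2=13.50, Q1=13.50; dissipated=14.083

Answer: 4.50 V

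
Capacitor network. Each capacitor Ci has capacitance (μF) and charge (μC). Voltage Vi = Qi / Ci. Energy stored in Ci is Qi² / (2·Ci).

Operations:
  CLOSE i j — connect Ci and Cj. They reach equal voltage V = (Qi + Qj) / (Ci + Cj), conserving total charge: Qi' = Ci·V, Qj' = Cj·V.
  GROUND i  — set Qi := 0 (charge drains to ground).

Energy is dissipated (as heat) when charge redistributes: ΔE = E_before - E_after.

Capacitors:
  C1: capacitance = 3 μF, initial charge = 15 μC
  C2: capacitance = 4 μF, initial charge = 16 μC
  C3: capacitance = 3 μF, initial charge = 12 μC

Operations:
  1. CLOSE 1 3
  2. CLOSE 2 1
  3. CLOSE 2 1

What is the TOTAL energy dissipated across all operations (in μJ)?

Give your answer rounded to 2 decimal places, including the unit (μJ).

Answer: 0.96 μJ

Derivation:
Initial: C1(3μF, Q=15μC, V=5.00V), C2(4μF, Q=16μC, V=4.00V), C3(3μF, Q=12μC, V=4.00V)
Op 1: CLOSE 1-3: Q_total=27.00, C_total=6.00, V=4.50; Q1=13.50, Q3=13.50; dissipated=0.750
Op 2: CLOSE 2-1: Q_total=29.50, C_total=7.00, V=4.21; Q2=16.86, Q1=12.64; dissipated=0.214
Op 3: CLOSE 2-1: Q_total=29.50, C_total=7.00, V=4.21; Q2=16.86, Q1=12.64; dissipated=0.000
Total dissipated: 0.964 μJ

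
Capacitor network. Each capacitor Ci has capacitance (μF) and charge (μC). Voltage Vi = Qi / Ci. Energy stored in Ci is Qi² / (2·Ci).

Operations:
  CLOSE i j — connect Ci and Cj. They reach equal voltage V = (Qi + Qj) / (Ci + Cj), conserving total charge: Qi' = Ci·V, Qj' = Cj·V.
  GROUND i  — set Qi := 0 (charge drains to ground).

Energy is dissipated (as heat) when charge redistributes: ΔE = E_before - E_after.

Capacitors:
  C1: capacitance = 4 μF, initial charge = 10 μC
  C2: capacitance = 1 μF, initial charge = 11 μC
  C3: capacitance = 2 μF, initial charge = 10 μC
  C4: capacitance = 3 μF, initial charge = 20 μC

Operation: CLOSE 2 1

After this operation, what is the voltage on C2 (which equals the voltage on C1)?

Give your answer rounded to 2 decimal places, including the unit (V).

Initial: C1(4μF, Q=10μC, V=2.50V), C2(1μF, Q=11μC, V=11.00V), C3(2μF, Q=10μC, V=5.00V), C4(3μF, Q=20μC, V=6.67V)
Op 1: CLOSE 2-1: Q_total=21.00, C_total=5.00, V=4.20; Q2=4.20, Q1=16.80; dissipated=28.900

Answer: 4.20 V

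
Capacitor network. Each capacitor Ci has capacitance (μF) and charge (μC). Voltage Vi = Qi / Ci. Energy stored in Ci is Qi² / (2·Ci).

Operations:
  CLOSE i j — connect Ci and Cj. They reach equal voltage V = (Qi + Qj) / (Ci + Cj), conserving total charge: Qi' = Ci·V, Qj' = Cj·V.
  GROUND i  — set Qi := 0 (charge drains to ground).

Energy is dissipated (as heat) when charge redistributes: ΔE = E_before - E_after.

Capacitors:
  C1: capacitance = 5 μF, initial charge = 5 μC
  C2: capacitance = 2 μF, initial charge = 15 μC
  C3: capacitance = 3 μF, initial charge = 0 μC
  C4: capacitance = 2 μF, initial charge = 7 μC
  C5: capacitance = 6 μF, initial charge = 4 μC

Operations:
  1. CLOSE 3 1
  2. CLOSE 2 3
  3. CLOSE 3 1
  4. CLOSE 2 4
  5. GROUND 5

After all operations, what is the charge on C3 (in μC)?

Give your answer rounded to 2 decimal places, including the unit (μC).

Initial: C1(5μF, Q=5μC, V=1.00V), C2(2μF, Q=15μC, V=7.50V), C3(3μF, Q=0μC, V=0.00V), C4(2μF, Q=7μC, V=3.50V), C5(6μF, Q=4μC, V=0.67V)
Op 1: CLOSE 3-1: Q_total=5.00, C_total=8.00, V=0.62; Q3=1.88, Q1=3.12; dissipated=0.938
Op 2: CLOSE 2-3: Q_total=16.88, C_total=5.00, V=3.38; Q2=6.75, Q3=10.12; dissipated=28.359
Op 3: CLOSE 3-1: Q_total=13.25, C_total=8.00, V=1.66; Q3=4.97, Q1=8.28; dissipated=7.090
Op 4: CLOSE 2-4: Q_total=13.75, C_total=4.00, V=3.44; Q2=6.88, Q4=6.88; dissipated=0.008
Op 5: GROUND 5: Q5=0; energy lost=1.333
Final charges: Q1=8.28, Q2=6.88, Q3=4.97, Q4=6.88, Q5=0.00

Answer: 4.97 μC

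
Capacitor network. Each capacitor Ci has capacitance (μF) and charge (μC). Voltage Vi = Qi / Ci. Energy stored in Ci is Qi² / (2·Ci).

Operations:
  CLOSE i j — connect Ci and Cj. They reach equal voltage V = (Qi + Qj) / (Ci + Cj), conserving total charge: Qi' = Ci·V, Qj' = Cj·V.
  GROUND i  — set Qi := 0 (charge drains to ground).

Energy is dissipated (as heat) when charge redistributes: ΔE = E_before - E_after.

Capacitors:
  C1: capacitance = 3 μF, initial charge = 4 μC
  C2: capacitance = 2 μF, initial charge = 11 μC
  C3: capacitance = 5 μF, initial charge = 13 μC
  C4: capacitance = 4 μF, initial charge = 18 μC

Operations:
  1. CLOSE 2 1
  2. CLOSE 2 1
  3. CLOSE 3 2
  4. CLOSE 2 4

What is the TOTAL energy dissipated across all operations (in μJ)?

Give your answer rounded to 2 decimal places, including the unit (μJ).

Answer: 12.66 μJ

Derivation:
Initial: C1(3μF, Q=4μC, V=1.33V), C2(2μF, Q=11μC, V=5.50V), C3(5μF, Q=13μC, V=2.60V), C4(4μF, Q=18μC, V=4.50V)
Op 1: CLOSE 2-1: Q_total=15.00, C_total=5.00, V=3.00; Q2=6.00, Q1=9.00; dissipated=10.417
Op 2: CLOSE 2-1: Q_total=15.00, C_total=5.00, V=3.00; Q2=6.00, Q1=9.00; dissipated=0.000
Op 3: CLOSE 3-2: Q_total=19.00, C_total=7.00, V=2.71; Q3=13.57, Q2=5.43; dissipated=0.114
Op 4: CLOSE 2-4: Q_total=23.43, C_total=6.00, V=3.90; Q2=7.81, Q4=15.62; dissipated=2.126
Total dissipated: 12.657 μJ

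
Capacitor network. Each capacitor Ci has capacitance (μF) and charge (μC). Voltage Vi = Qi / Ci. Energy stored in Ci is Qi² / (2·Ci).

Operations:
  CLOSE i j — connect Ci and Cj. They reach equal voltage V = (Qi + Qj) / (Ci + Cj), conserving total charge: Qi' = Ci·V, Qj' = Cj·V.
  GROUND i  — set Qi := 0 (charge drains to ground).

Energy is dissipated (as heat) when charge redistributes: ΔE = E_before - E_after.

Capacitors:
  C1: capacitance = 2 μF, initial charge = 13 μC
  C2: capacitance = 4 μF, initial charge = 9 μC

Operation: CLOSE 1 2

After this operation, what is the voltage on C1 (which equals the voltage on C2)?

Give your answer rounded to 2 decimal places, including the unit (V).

Answer: 3.67 V

Derivation:
Initial: C1(2μF, Q=13μC, V=6.50V), C2(4μF, Q=9μC, V=2.25V)
Op 1: CLOSE 1-2: Q_total=22.00, C_total=6.00, V=3.67; Q1=7.33, Q2=14.67; dissipated=12.042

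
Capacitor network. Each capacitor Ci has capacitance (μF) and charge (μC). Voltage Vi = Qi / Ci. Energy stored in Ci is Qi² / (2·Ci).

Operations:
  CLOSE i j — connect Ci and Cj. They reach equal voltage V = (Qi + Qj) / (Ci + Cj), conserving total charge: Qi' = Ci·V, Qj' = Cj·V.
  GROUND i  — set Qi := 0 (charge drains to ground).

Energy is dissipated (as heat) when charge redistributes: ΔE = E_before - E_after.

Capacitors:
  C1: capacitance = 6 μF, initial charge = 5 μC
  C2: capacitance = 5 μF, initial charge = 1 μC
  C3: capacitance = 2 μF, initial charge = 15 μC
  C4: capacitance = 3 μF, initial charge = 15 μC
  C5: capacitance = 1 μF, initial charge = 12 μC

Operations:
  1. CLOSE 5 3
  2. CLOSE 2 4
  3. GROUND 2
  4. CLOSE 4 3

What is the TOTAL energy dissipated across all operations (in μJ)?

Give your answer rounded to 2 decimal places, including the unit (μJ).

Initial: C1(6μF, Q=5μC, V=0.83V), C2(5μF, Q=1μC, V=0.20V), C3(2μF, Q=15μC, V=7.50V), C4(3μF, Q=15μC, V=5.00V), C5(1μF, Q=12μC, V=12.00V)
Op 1: CLOSE 5-3: Q_total=27.00, C_total=3.00, V=9.00; Q5=9.00, Q3=18.00; dissipated=6.750
Op 2: CLOSE 2-4: Q_total=16.00, C_total=8.00, V=2.00; Q2=10.00, Q4=6.00; dissipated=21.600
Op 3: GROUND 2: Q2=0; energy lost=10.000
Op 4: CLOSE 4-3: Q_total=24.00, C_total=5.00, V=4.80; Q4=14.40, Q3=9.60; dissipated=29.400
Total dissipated: 67.750 μJ

Answer: 67.75 μJ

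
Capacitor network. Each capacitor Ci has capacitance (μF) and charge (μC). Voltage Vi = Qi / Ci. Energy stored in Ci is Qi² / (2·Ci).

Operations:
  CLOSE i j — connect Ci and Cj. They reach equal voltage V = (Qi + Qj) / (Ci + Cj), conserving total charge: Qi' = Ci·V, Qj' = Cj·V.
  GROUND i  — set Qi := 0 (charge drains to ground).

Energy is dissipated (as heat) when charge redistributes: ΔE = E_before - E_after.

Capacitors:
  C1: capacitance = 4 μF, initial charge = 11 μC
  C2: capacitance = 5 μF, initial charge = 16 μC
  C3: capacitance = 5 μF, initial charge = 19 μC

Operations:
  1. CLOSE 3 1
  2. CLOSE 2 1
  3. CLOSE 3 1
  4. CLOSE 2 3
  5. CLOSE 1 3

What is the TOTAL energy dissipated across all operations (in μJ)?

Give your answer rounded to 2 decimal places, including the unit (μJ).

Initial: C1(4μF, Q=11μC, V=2.75V), C2(5μF, Q=16μC, V=3.20V), C3(5μF, Q=19μC, V=3.80V)
Op 1: CLOSE 3-1: Q_total=30.00, C_total=9.00, V=3.33; Q3=16.67, Q1=13.33; dissipated=1.225
Op 2: CLOSE 2-1: Q_total=29.33, C_total=9.00, V=3.26; Q2=16.30, Q1=13.04; dissipated=0.020
Op 3: CLOSE 3-1: Q_total=29.70, C_total=9.00, V=3.30; Q3=16.50, Q1=13.20; dissipated=0.006
Op 4: CLOSE 2-3: Q_total=32.80, C_total=10.00, V=3.28; Q2=16.40, Q3=16.40; dissipated=0.002
Op 5: CLOSE 1-3: Q_total=29.60, C_total=9.00, V=3.29; Q1=13.16, Q3=16.44; dissipated=0.000
Total dissipated: 1.253 μJ

Answer: 1.25 μJ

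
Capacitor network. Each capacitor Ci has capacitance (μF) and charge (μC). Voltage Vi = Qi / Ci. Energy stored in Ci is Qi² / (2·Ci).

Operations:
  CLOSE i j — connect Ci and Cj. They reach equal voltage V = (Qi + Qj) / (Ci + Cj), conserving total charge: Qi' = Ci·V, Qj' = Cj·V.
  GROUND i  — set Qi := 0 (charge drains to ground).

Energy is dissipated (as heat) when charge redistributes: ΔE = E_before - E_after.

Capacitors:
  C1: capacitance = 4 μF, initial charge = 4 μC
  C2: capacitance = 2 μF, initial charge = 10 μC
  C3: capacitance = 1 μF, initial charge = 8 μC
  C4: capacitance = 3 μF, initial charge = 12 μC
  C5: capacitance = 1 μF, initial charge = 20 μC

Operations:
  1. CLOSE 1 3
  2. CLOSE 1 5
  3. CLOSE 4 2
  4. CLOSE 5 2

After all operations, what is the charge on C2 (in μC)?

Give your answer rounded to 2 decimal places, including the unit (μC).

Answer: 9.81 μC

Derivation:
Initial: C1(4μF, Q=4μC, V=1.00V), C2(2μF, Q=10μC, V=5.00V), C3(1μF, Q=8μC, V=8.00V), C4(3μF, Q=12μC, V=4.00V), C5(1μF, Q=20μC, V=20.00V)
Op 1: CLOSE 1-3: Q_total=12.00, C_total=5.00, V=2.40; Q1=9.60, Q3=2.40; dissipated=19.600
Op 2: CLOSE 1-5: Q_total=29.60, C_total=5.00, V=5.92; Q1=23.68, Q5=5.92; dissipated=123.904
Op 3: CLOSE 4-2: Q_total=22.00, C_total=5.00, V=4.40; Q4=13.20, Q2=8.80; dissipated=0.600
Op 4: CLOSE 5-2: Q_total=14.72, C_total=3.00, V=4.91; Q5=4.91, Q2=9.81; dissipated=0.770
Final charges: Q1=23.68, Q2=9.81, Q3=2.40, Q4=13.20, Q5=4.91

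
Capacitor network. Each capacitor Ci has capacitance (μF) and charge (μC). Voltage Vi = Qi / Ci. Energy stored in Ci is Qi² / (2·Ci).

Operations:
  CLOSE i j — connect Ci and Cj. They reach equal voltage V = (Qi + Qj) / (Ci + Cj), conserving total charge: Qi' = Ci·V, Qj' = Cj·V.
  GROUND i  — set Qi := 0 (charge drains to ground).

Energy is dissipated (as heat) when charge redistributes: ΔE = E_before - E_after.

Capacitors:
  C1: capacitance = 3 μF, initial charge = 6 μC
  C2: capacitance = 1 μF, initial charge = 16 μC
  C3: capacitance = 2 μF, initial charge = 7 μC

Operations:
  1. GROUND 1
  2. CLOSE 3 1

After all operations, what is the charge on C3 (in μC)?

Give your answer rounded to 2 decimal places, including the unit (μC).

Initial: C1(3μF, Q=6μC, V=2.00V), C2(1μF, Q=16μC, V=16.00V), C3(2μF, Q=7μC, V=3.50V)
Op 1: GROUND 1: Q1=0; energy lost=6.000
Op 2: CLOSE 3-1: Q_total=7.00, C_total=5.00, V=1.40; Q3=2.80, Q1=4.20; dissipated=7.350
Final charges: Q1=4.20, Q2=16.00, Q3=2.80

Answer: 2.80 μC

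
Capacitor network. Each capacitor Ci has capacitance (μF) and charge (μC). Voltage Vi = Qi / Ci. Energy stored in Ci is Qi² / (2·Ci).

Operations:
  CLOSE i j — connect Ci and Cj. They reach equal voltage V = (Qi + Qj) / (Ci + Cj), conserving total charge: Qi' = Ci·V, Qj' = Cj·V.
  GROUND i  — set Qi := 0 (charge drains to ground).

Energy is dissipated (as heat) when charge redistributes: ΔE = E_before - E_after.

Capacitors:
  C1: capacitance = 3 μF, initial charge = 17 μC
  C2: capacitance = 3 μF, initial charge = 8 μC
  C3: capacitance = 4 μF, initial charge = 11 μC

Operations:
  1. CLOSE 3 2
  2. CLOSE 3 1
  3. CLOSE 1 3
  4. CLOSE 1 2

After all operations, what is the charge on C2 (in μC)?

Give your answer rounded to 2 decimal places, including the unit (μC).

Initial: C1(3μF, Q=17μC, V=5.67V), C2(3μF, Q=8μC, V=2.67V), C3(4μF, Q=11μC, V=2.75V)
Op 1: CLOSE 3-2: Q_total=19.00, C_total=7.00, V=2.71; Q3=10.86, Q2=8.14; dissipated=0.006
Op 2: CLOSE 3-1: Q_total=27.86, C_total=7.00, V=3.98; Q3=15.92, Q1=11.94; dissipated=7.471
Op 3: CLOSE 1-3: Q_total=27.86, C_total=7.00, V=3.98; Q1=11.94, Q3=15.92; dissipated=0.000
Op 4: CLOSE 1-2: Q_total=20.08, C_total=6.00, V=3.35; Q1=10.04, Q2=10.04; dissipated=1.201
Final charges: Q1=10.04, Q2=10.04, Q3=15.92

Answer: 10.04 μC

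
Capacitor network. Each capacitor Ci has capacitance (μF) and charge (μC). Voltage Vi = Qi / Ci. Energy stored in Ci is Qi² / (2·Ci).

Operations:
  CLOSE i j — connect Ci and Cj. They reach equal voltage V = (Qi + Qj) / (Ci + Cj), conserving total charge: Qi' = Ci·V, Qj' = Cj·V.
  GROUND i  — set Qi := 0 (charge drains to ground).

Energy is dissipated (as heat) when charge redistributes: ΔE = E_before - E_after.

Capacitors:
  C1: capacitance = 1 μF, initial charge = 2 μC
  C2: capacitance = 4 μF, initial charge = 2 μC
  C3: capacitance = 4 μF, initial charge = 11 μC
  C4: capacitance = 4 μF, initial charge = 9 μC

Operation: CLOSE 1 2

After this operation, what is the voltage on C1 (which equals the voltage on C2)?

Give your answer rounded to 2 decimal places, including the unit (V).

Initial: C1(1μF, Q=2μC, V=2.00V), C2(4μF, Q=2μC, V=0.50V), C3(4μF, Q=11μC, V=2.75V), C4(4μF, Q=9μC, V=2.25V)
Op 1: CLOSE 1-2: Q_total=4.00, C_total=5.00, V=0.80; Q1=0.80, Q2=3.20; dissipated=0.900

Answer: 0.80 V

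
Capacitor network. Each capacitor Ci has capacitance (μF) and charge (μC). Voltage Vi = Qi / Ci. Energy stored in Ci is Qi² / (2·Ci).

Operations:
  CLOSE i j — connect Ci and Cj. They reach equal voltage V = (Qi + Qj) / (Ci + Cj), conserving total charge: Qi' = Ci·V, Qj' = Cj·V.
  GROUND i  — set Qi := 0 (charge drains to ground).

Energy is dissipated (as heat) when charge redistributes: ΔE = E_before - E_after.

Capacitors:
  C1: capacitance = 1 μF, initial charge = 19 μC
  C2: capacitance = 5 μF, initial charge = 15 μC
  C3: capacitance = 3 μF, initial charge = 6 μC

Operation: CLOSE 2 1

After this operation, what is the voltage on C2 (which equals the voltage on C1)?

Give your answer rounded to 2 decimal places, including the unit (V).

Initial: C1(1μF, Q=19μC, V=19.00V), C2(5μF, Q=15μC, V=3.00V), C3(3μF, Q=6μC, V=2.00V)
Op 1: CLOSE 2-1: Q_total=34.00, C_total=6.00, V=5.67; Q2=28.33, Q1=5.67; dissipated=106.667

Answer: 5.67 V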